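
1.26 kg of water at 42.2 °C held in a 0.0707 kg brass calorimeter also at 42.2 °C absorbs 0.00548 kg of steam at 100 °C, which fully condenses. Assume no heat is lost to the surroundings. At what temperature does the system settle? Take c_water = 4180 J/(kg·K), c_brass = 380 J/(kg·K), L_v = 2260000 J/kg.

T_f ≈ 44.8 °C

Heat gained plus heat lost sum to zero:
latent heat released on condensation: 0.00548×2260000 = 12385
  condensed water 100 °C→T: 22.91(T − 100)
  water warms: 1.26×4180×(T − 42.2) = 5266.8(T − 42.2)
  cup: 26.87(T − 42.2)
5316.6 T = 12385 + 2290.6 + 223393 = 238068
T ≈ 44.78 °C — below 100 °C, confirming all the steam condensed.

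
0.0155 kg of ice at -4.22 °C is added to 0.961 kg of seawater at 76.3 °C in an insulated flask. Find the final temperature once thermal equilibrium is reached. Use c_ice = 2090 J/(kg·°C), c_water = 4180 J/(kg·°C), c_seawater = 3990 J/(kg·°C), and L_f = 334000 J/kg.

T_f ≈ 73.7 °C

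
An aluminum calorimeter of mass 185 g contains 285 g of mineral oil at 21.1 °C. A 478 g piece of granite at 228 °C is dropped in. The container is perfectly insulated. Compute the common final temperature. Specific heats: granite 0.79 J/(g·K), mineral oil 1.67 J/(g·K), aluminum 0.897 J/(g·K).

T_f ≈ 97.7 °C

T_f is the heat-capacity-weighted average of the initial temperatures:
T_f = (377.62×228 + 475.95×21.1 + 165.94×21.1) / (377.62 + 475.95 + 165.94)
    = 99641 / 1019.5 ≈ 97.73 °C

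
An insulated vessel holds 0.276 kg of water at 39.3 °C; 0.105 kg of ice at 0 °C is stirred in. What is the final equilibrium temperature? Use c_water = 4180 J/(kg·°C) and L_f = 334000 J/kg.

Energy conservation, ΣQ = 0:
fusion: m_ice L_f = 0.105×334000 = 35070
  warm the meltwater: 438.9 T
  water: 1153.7(T − 39.3)
1592.6 T = 45340 − 35070 = 10270
T ≈ 6.45 °C (positive, so assuming full melt was valid).

T_f ≈ 6.4 °C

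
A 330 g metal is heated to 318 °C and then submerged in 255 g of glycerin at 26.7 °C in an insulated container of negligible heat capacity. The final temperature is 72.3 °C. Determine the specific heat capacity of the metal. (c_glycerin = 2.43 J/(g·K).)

c ≈ 0.348 J/(g·K)

Heat lost by the metal = heat gained by the glycerin:
330·c·(318 − 72.3) = 255·2.43·(72.3 − 26.7)
81081 c = 28256  ⇒  c ≈ 0.3485 J/(g·K)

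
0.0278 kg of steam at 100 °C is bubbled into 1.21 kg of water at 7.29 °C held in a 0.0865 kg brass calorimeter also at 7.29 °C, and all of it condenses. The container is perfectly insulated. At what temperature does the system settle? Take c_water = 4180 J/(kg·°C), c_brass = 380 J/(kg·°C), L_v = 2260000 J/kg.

T_f ≈ 21.4 °C

Let T be the final temperature. ΣQ_i = 0:
steam→water at 100 °C releases m L_v = 0.0278·2260000 = 62828; condensed water 100 °C→T: 116.2(T − 100); water warms: 1.21·4180·(T − 7.29) = 5057.8(T − 7.29); brass cup: 0.0865·380·(T − 7.29) = 32.87(T − 7.29)
5206.9 T = 62828 + 11620 + 37111 = 111559
T ≈ 21.43 °C, under the boiling point, so the assumption holds.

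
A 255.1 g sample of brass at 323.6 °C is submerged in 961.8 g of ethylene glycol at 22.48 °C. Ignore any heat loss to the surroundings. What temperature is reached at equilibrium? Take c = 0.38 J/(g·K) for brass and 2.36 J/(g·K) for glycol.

T_f ≈ 34.8 °C

Conservation of energy gives ΣQ = 0:
255.1×0.38×(T − 323.6) + 961.8×2.36×(T − 22.48) = 0
2366.8 T = 82395
T = 82395 / 2366.8 = 34.8 °C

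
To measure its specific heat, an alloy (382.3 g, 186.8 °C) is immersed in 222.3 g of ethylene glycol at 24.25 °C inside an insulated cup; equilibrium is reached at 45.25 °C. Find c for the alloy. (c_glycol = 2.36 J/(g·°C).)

c ≈ 0.204 J/(g·°C)

Heat gained plus heat lost sum to zero:
382.3×c×(45.25 − 186.8) + 222.3×2.36×(45.25 − 24.25) = 0
-54115 c = -11017
c = -11017/-54115 ≈ 0.2036 J/(g·°C)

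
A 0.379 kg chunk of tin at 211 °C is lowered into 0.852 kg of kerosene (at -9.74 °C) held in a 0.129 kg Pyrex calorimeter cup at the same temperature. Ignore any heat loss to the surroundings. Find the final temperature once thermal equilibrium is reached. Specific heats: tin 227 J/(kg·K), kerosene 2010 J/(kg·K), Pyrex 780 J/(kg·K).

T_f ≈ 0.3 °C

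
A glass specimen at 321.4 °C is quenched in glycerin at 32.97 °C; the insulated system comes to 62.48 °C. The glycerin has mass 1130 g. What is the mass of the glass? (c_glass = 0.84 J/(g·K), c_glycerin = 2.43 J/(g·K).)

Conservation of energy gives ΣQ = 0:
m·0.84·(62.48 − 321.4) + 1130·2.43·(62.48 − 32.97) = 0
-217.49 m = -81032
m = -81032/-217.49 ≈ 372.6 g

m ≈ 373 g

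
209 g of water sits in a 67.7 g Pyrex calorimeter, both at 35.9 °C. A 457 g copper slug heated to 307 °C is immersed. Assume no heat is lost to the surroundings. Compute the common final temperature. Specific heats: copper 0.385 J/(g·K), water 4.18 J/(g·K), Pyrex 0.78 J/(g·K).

Let T be the final temperature. ΣQ_i = 0:
457*0.385*(T − 307) + 209*4.18*(T − 35.9) + 67.7*0.78*(T − 35.9) = 0
175.94(T − 307) + 873.62(T − 35.9) + 52.81(T − 35.9) = 0
1102.4 T = 87274
T ≈ 79.17 °C

T_f ≈ 79.2 °C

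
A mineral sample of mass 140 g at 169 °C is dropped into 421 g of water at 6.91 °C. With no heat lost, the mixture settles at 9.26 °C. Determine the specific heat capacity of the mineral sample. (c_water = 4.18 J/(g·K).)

Conservation of energy gives ΣQ = 0:
140×c×(9.26 − 169) + 421×4.18×(9.26 − 6.91) = 0
-22364 c = -4135.5
c = -4135.5/-22364 ≈ 0.1849 J/(g·K)

c ≈ 0.185 J/(g·K)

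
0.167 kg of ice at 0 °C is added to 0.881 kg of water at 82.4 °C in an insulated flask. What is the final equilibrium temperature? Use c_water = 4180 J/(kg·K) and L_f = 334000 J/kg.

T_f ≈ 56.5 °C

Heat gained plus heat lost sum to zero:
latent heat to melt: 0.167·334000 = 55778; meltwater 0→T: 0.167·4180·T = 698.06 T; water: 3682.6(T − 82.4)
4380.6 T = 303445 − 55778 = 247667
T ≈ 56.54 °C (positive, so assuming full melt was valid).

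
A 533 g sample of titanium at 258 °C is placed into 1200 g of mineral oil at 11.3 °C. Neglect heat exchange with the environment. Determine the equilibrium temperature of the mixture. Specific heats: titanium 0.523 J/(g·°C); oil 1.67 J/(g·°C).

T_f ≈ 41.4 °C

Let T be the final temperature. ΣQ_i = 0:
533·0.523·(T − 258) + 1200·1.67·(T − 11.3) = 0
278.76(T − 258) + 2004(T − 11.3) = 0
2282.8 T = 94565
T = 94565 / 2282.8 = 41.4 °C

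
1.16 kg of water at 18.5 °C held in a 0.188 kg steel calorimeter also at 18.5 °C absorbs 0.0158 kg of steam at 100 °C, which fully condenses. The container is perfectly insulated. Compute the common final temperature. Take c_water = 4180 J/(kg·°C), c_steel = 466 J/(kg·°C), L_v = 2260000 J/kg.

Setting the total heat transfer to zero:
latent heat released on condensation: 0.0158·2260000 = 35708
  condensed water 100 °C→T: 66.04(T − 100)
  original water: 4848.8(T − 18.5)
  steel cup: 0.188·466·(T − 18.5) = 87.61(T − 18.5)
5002.5 T = 35708 + 6604.4 + 91324 = 133636
T ≈ 26.71 °C, under the boiling point, so the assumption holds.

T_f ≈ 26.7 °C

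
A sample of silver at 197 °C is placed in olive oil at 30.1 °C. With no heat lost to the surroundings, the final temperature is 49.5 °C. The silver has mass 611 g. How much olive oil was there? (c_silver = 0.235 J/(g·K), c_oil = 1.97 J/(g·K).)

|Q_silver| = |Q_oil|:
611·0.235·(197 − 49.5) = m·1.97·(49.5 − 30.1)
38.22 m = 21179  ⇒  m ≈ 554.2 g

m ≈ 554 g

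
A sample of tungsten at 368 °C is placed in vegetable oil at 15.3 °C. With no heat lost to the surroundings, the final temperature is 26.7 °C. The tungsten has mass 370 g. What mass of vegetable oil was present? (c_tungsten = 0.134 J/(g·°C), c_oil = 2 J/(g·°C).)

Heat gained plus heat lost sum to zero:
370×0.134×(26.7 − 368) + m×2×(26.7 − 15.3) = 0
22.8 m = 16922
m = 16922/22.8 ≈ 742.2 g

m ≈ 742 g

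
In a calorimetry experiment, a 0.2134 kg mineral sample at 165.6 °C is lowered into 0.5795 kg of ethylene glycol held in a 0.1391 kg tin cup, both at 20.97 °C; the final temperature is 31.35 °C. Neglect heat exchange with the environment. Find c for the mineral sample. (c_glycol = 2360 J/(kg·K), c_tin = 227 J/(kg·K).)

c ≈ 507 J/(kg·K)

Net heat exchanged in the isolated system is zero:
0.2134×c×(31.35 − 165.6) + 0.5795×2360×(31.35 − 20.97) + 0.1391×227×(31.35 − 20.97) = 0
-28.65 c = -14524
c = -14524/-28.65 ≈ 507 J/(kg·K)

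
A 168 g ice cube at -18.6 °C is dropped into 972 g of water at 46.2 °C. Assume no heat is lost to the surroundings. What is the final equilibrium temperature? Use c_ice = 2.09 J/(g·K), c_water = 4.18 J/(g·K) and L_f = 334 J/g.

T_f ≈ 26.2 °C

Let T be the final temperature. ΣQ_i = 0:
ice -18.6→0 °C: 168·2.09·18.6 = 6530.8
  fusion: m_ice L_f = 168·334 = 56112
  warm the meltwater: 702.24 T
  water cools: 972·4.18·(T − 46.2) = 4063(T − 46.2)
4765.2 T = 187709 − 62643 = 125066
T ≈ 26.25 °C. Since T > 0 °C, the all-ice-melts assumption holds.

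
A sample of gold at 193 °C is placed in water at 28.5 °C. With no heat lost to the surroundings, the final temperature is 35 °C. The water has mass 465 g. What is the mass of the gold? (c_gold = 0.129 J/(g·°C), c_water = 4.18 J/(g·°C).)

m ≈ 620 g

Let T be the final temperature. ΣQ_i = 0:
m·0.129·(35 − 193) + 465·4.18·(35 − 28.5) = 0
-20.38 m = -12634
m = -12634/-20.38 ≈ 619.9 g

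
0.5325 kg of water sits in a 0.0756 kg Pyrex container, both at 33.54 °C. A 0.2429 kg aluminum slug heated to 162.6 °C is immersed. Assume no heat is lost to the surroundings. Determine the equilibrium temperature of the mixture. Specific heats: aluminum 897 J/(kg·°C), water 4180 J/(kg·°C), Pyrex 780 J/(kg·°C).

T_f ≈ 44.8 °C

Conservation of energy gives ΣQ = 0:
0.2429×897×(T − 162.6) + 0.5325×4180×(T − 33.54) + 0.0756×780×(T − 33.54) = 0
217.88(T − 162.6) + 2225.8(T − 33.54) + 58.97(T − 33.54) = 0
2502.7 T = 112060
T ≈ 44.78 °C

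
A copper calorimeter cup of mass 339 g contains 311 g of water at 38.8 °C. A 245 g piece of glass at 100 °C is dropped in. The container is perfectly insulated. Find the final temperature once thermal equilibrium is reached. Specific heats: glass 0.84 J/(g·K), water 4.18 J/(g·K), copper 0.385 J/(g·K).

Energy conservation, ΣQ = 0:
245×0.84×(T − 100) + 311×4.18×(T − 38.8) + 339×0.385×(T − 38.8) = 0
(205.8 + 1300 + 130.52) T = 205.8×100 + 1300×38.8 + 130.52×38.8
T = 76083 / 1636.3 = 46.5 °C

T_f ≈ 46.5 °C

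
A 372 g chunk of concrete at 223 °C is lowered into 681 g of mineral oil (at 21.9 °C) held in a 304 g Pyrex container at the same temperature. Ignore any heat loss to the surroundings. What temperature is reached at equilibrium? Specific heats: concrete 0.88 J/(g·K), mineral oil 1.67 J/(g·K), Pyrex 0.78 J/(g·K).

T_f ≈ 60.6 °C

Heat gained plus heat lost sum to zero:
372×0.88×(T − 223) + 681×1.67×(T − 21.9) + 304×0.78×(T − 21.9) = 0
1701.8 T = 103100
T = 103100/1701.8 ≈ 60.58 °C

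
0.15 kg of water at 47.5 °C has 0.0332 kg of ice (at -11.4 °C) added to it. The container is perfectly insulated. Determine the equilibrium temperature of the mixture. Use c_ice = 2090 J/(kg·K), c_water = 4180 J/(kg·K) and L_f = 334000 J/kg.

T_f ≈ 23.4 °C

Setting the total heat transfer to zero:
ice -11.4→0 °C: 0.0332×2090×11.4 = 791.02; fusion: m_ice L_f = 0.0332×334000 = 11089; warm the meltwater: 138.78 T; water cools: 0.15×4180×(T − 47.5) = 627(T − 47.5)
765.78 T = 29782 − 11880 = 17903
T ≈ 23.38 °C. Since T > 0 °C, the all-ice-melts assumption holds.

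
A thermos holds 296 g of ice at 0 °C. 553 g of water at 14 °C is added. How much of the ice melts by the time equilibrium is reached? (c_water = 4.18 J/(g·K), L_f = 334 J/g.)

Water can give up m c ΔT = 553·4.18·14 = 32362 J before reaching 0 °C.
To melt every bit of ice: 296·334 = 98864 J.
That's not enough to melt it all — equilibrium is at 0 °C with ice remaining.
Mass melted = 32362/334 ≈ 96.89 g.

m_melted ≈ 96.9 g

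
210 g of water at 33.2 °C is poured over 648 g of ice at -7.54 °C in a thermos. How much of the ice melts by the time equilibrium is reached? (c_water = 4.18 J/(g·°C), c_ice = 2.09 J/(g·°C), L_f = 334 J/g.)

Cooling the water to 0 °C releases 210×4.18×33.2 = 29143 J.
Of that, 648×2.09×7.54 = 10212 J goes to bring the ice to 0 °C, leaving 18931 J.
Fully melting the ice requires m_ice L_f = 648×334 = 216432 J.
18931 J < 216432 J, so only part of the ice melts and the system sits at 0 °C.
m_melted×334 = 18931  ⇒  m_melted ≈ 56.68 g.

m_melted ≈ 56.7 g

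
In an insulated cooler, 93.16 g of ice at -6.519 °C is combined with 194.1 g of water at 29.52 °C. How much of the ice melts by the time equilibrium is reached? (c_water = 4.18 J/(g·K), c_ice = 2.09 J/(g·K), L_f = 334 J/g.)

m_melted ≈ 67.9 g

Cooling the water to 0 °C releases 194.1×4.18×29.52 = 23951 J.
Warming the ice to 0 °C takes 93.16×2.09×6.519 = 1269.3 J, leaving 22681 J for melting.
To melt every bit of ice: 93.16×334 = 31115 J.
Since 22681 < 31115 J, not all the ice melts; equilibrium is at 0 °C.
m_melted×334 = 22681  ⇒  m_melted ≈ 67.91 g.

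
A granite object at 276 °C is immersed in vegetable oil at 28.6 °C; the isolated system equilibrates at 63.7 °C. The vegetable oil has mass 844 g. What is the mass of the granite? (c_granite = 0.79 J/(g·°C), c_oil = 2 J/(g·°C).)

|Q_granite| = |Q_oil|:
m×0.79×(276 − 63.7) = 844×2×(63.7 − 28.6)
167.72 m = 59249  ⇒  m ≈ 353.3 g

m ≈ 353 g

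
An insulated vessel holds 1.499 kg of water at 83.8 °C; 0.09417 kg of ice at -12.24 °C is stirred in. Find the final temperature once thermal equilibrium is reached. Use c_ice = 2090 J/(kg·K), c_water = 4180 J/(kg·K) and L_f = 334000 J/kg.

T_f ≈ 73.8 °C

Sum of m c ΔT and latent-heat terms is zero:
ice -12.24→0 °C: 0.09417×2090×12.24 = 2409
  fusion: m_ice L_f = 0.09417×334000 = 31453
  meltwater 0→T: 0.09417×4180×T = 393.63 T
  water cools: 1.499×4180×(T − 83.8) = 6265.8(T − 83.8)
6659.5 T = 525076 − 33862 = 491214
T ≈ 73.76 °C — above 0 °C, consistent with complete melting.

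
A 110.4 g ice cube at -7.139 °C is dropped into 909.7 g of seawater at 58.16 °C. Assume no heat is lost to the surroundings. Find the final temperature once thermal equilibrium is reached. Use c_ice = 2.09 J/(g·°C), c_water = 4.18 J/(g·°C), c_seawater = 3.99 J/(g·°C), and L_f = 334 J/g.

Conservation of energy gives ΣQ = 0:
ice -7.139→0 °C: 110.4×2.09×7.139 = 1647.2; melt ice: 110.4×334 = 36874; warm the meltwater: 461.47 T; seawater cools: 909.7×3.99×(T − 58.16) = 3629.7(T − 58.16)
4091.2 T = 211104 − 38521 = 172583
T ≈ 42.18 °C (positive, so assuming full melt was valid).

T_f ≈ 42.2 °C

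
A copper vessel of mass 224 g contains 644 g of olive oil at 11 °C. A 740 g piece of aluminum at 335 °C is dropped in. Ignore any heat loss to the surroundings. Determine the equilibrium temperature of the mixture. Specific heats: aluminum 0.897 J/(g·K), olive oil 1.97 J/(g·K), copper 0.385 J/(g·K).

T_f ≈ 117.5 °C

Taking heat into each body as positive, Σ m c ΔT = 0:
740*0.897*(T − 335) + 644*1.97*(T − 11) + 224*0.385*(T − 11) = 0
663.78(T − 335) + 1268.7(T − 11) + 86.24(T − 11) = 0
(663.78 + 1268.7 + 86.24) T = 663.78*335 + 1268.7*11 + 86.24*11
T ≈ 117.54 °C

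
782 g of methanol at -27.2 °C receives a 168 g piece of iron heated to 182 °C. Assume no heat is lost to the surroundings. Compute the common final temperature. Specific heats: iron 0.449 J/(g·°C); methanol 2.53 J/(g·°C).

T_f ≈ -19.5 °C

|Q_iron| = |Q_methanol|:
168×0.449×(182 − T) = 782×2.53×(T − (-27.2))
75.43(182 − T) = 1978.5(T − (-27.2))
2053.9 T = -40085  ⇒  T ≈ -19.52 °C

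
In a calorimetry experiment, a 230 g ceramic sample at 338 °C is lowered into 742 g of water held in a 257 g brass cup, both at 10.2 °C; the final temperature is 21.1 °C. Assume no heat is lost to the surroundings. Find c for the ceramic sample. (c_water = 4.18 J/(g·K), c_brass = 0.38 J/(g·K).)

c ≈ 0.478 J/(g·K)

Heat gained plus heat lost sum to zero:
230×c×(21.1 − 338) + 742×4.18×(21.1 − 10.2) + 257×0.38×(21.1 − 10.2) = 0
-72887 c = -34871
c = -34871/-72887 ≈ 0.4784 J/(g·K)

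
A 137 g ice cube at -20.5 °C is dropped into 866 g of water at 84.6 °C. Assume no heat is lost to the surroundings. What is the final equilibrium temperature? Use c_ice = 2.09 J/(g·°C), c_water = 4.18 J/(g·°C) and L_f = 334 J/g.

T_f ≈ 60.7 °C

Conservation of energy gives ΣQ = 0:
warm ice to 0 °C: 137×2.09×(0 − (-20.5)) = 5869.8
  latent heat to melt: 137×334 = 45758
  meltwater 0→T: 137×4.18×T = 572.66 T
  water: 3619.9(T − 84.6)
4192.5 T = 306242 − 51628 = 254614
T ≈ 60.73 °C (positive, so assuming full melt was valid).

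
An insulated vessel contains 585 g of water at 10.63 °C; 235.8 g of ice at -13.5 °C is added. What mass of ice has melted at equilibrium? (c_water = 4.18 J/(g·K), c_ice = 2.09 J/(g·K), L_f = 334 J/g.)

m_melted ≈ 57.9 g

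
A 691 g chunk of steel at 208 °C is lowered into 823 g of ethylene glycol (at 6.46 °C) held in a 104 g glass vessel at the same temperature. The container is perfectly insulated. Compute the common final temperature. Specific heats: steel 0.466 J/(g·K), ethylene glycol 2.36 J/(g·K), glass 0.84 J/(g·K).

T_f ≈ 34.1 °C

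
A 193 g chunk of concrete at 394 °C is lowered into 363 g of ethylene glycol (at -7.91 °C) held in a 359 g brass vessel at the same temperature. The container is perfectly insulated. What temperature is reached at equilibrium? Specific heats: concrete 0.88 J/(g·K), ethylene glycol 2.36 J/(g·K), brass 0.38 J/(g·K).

Net heat exchanged in the isolated system is zero:
193·0.88·(T − 394) + 363·2.36·(T − (-7.91)) + 359·0.38·(T − (-7.91)) = 0
(169.84 + 856.68 + 136.42) T = 169.84·394 + 856.68·(-7.91) + 136.42·(-7.91)
T = 59062/1162.9 ≈ 50.79 °C

T_f ≈ 50.8 °C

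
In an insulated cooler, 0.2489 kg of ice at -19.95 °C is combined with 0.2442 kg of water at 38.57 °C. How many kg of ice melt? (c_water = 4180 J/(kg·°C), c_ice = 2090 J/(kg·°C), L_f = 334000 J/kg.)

m_melted ≈ 0.0868 kg

Cooling the water to 0 °C releases 0.2442·4180·38.57 = 39371 J.
Of that, 0.2489·2090·19.95 = 10378 J goes to bring the ice to 0 °C, leaving 28993 J.
Melting all 0.2489 kg of ice would need 0.2489·334000 = 83133 J.
Since 28993 < 83133 J, not all the ice melts; equilibrium is at 0 °C.
m_melt = 28993 / L_f = 0.0868 kg.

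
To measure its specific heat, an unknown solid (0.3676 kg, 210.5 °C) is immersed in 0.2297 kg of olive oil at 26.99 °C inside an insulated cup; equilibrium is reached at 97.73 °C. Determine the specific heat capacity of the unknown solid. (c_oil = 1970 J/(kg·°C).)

Heat gained plus heat lost sum to zero:
0.3676×c×(97.73 − 210.5) + 0.2297×1970×(97.73 − 26.99) = 0
-41.45 c = -32010
c = -32010/-41.45 ≈ 772.2 J/(kg·°C)

c ≈ 772 J/(kg·°C)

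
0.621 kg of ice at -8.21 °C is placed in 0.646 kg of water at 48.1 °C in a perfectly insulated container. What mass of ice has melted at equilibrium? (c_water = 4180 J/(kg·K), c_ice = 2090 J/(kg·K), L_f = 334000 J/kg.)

m_melted ≈ 0.357 kg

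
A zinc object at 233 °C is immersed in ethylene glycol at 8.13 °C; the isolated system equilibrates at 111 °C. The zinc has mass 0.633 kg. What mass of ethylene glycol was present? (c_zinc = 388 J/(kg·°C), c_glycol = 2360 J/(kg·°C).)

m ≈ 0.123 kg

|Q_zinc| = |Q_glycol|:
0.633×388×(233 − 111) = m×2360×(111 − 8.13)
242773 m = 29964  ⇒  m ≈ 0.1234 kg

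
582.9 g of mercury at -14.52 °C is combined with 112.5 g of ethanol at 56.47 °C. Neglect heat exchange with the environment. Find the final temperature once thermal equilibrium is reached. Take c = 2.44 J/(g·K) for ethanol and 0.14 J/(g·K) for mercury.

Set heat shed by the hot body equal to heat absorbed by the cold body:
112.5*2.44*(56.47 − T) = 582.9*0.14*(T − (-14.52))
274.5(56.47 − T) = 81.61(T − (-14.52))
356.11 T = 14316  ⇒  T ≈ 40.20 °C

T_f ≈ 40.2 °C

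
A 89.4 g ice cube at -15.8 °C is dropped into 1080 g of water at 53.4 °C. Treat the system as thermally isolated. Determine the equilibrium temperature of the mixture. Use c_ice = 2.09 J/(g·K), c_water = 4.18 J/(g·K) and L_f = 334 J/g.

Sum of m c ΔT and latent-heat terms is zero:
warm ice to 0 °C: 89.4·2.09·(0 − (-15.8)) = 2952.2; fusion: m_ice L_f = 89.4·334 = 29860; meltwater 0→T: 89.4·4.18·T = 373.69 T; water cools: 1080·4.18·(T − 53.4) = 4514.4(T − 53.4)
4888.1 T = 241069 − 32812 = 208257
T ≈ 42.61 °C (positive, so assuming full melt was valid).

T_f ≈ 42.6 °C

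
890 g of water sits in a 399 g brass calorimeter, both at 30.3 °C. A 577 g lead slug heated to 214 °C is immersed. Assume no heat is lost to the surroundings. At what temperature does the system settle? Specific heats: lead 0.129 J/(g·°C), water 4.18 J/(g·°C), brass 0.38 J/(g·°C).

With ΣQ=0 the equilibrium temperature is the m·c-weighted mean:
T_f = (74.43*214 + 3720.2*30.3 + 151.62*30.3) / (74.43 + 3720.2 + 151.62)
    = 133245 / 3946.3 ≈ 33.76 °C

T_f ≈ 33.8 °C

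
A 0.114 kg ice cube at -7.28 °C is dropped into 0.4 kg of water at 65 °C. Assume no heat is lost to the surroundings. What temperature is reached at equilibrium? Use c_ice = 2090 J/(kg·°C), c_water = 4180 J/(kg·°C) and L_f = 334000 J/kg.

Energy conservation, ΣQ = 0:
ice -7.28→0 °C: 0.114·2090·7.28 = 1734.5; latent heat to melt: 0.114·334000 = 38076; warm the meltwater: 476.52 T; water: 1672(T − 65)
2148.5 T = 108680 − 39811 = 68869
T ≈ 32.05 °C — above 0 °C, consistent with complete melting.

T_f ≈ 32.1 °C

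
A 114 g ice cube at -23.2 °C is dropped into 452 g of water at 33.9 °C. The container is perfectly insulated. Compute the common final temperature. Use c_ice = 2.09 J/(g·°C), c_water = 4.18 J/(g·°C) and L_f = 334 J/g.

Energy balance with sensible and latent terms:
ice -23.2→0 °C: 114·2.09·23.2 = 5527.6
  latent heat to melt: 114·334 = 38076
  warm the meltwater: 476.52 T
  water cools: 452·4.18·(T − 33.9) = 1889.4(T − 33.9)
2365.9 T = 64049 − 43604 = 20446
T ≈ 8.64 °C (positive, so assuming full melt was valid).

T_f ≈ 8.6 °C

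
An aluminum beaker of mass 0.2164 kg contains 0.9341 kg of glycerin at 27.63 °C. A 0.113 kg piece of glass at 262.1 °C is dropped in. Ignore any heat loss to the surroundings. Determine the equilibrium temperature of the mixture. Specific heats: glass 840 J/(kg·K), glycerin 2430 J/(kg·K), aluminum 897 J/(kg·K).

T_f ≈ 36.3 °C

Setting the total heat transfer to zero:
0.113·840·(T − 262.1) + 0.9341·2430·(T − 27.63) + 0.2164·897·(T − 27.63) = 0
94.92(T − 262.1) + 2269.9(T − 27.63) + 194.11(T − 27.63) = 0
2558.9 T = 92958
T ≈ 36.33 °C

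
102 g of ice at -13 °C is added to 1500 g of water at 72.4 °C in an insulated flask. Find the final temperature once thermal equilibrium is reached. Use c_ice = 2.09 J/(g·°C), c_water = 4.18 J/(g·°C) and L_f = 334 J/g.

Net heat exchanged in the isolated system is zero:
ice -13→0 °C: 102×2.09×13 = 2771.3; latent heat to melt: 102×334 = 34068; meltwater 0→T: 102×4.18×T = 426.36 T; water: 6270(T − 72.4)
6696.4 T = 453948 − 36839 = 417109
T ≈ 62.29 °C — above 0 °C, consistent with complete melting.

T_f ≈ 62.3 °C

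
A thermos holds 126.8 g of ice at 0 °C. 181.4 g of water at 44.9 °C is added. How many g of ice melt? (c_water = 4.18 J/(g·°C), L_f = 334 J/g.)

m_melted ≈ 102 g

Cooling the water to 0 °C releases 181.4×4.18×44.9 = 34046 J.
Fully melting the ice requires m_ice L_f = 126.8×334 = 42351 J.
That's not enough to melt it all — equilibrium is at 0 °C with ice remaining.
m_melt = 34046 / L_f = 101.9 g.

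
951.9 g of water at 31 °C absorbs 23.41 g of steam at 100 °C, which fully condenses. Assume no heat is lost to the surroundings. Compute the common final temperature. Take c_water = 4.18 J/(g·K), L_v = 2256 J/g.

Conservation of energy gives ΣQ = 0:
condense steam: −23.41×2256 = −52813; condensed water 100 °C→T: 97.85(T − 100); water warms: 951.9×4.18×(T − 31) = 3978.9(T − 31)
4076.8 T = 52813 + 9785.4 + 123347 = 185946
T ≈ 45.61 °C — below 100 °C, confirming all the steam condensed.

T_f ≈ 45.6 °C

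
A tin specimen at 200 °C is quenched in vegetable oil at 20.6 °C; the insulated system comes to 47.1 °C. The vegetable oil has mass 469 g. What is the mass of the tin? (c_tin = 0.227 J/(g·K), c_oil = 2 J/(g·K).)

Net heat exchanged in the isolated system is zero:
m·0.227·(47.1 − 200) + 469·2·(47.1 − 20.6) = 0
-34.71 m = -24857
m = -24857/-34.71 ≈ 716.2 g

m ≈ 716 g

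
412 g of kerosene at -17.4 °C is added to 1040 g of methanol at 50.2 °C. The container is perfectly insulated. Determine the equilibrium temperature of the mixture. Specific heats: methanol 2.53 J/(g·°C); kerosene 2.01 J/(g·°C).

T_f ≈ 34.0 °C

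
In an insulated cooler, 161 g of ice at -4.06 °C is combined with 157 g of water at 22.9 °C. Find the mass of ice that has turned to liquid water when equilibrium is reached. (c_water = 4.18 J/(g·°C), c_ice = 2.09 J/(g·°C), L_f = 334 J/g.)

m_melted ≈ 40.9 g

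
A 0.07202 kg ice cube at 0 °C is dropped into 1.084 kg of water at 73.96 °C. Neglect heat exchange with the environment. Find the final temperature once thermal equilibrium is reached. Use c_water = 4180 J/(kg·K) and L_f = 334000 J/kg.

T_f ≈ 64.4 °C

Setting the total heat transfer to zero:
fusion: m_ice L_f = 0.07202·334000 = 24055
  meltwater 0→T: 0.07202·4180·T = 301.04 T
  water cools: 1.084·4180·(T − 73.96) = 4531.1(T − 73.96)
4832.2 T = 335122 − 24055 = 311067
T ≈ 64.37 °C. Since T > 0 °C, the all-ice-melts assumption holds.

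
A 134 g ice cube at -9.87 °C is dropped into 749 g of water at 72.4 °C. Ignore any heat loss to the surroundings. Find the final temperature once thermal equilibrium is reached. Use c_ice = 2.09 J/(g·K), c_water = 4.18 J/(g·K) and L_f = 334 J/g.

T_f ≈ 48.5 °C

Sum of m c ΔT and latent-heat terms is zero:
warm ice to 0 °C: 134×2.09×(0 − (-9.87)) = 2764.2; melt ice: 134×334 = 44756; warm the meltwater: 560.12 T; water: 3130.8(T − 72.4)
3690.9 T = 226671 − 47520 = 179151
T ≈ 48.54 °C. Since T > 0 °C, the all-ice-melts assumption holds.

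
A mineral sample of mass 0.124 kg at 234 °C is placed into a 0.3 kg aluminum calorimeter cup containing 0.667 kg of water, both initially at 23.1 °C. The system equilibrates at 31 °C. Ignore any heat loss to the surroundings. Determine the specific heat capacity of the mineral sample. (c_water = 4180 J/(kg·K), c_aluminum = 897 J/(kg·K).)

c ≈ 959 J/(kg·K)

Energy conservation, ΣQ = 0:
0.124×c×(31 − 234) + 0.667×4180×(31 − 23.1) + 0.3×897×(31 − 23.1) = 0
-25.17 c = -24152
c = -24152/-25.17 ≈ 959.5 J/(kg·K)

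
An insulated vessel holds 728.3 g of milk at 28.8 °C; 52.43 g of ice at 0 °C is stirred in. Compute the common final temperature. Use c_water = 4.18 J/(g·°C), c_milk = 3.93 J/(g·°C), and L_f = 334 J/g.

T_f ≈ 21.1 °C

Taking heat into each body as positive, Σ m c ΔT = 0:
melt ice: 52.43×334 = 17512
  meltwater 0→T: 52.43×4.18×T = 219.16 T
  milk: 2862.2(T − 28.8)
3081.4 T = 82432 − 17512 = 64920
T ≈ 21.07 °C (positive, so assuming full melt was valid).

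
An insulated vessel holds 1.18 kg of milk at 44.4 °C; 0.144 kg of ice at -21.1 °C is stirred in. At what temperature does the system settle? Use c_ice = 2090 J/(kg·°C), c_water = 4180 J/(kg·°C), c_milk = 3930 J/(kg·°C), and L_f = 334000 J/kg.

T_f ≈ 28.9 °C

Let T be the final temperature. ΣQ_i = 0:
warm ice to 0 °C: 0.144×2090×(0 − (-21.1)) = 6350.3; latent heat to melt: 0.144×334000 = 48096; warm the meltwater: 601.92 T; milk: 4637.4(T − 44.4)
5239.3 T = 205901 − 54446 = 151454
T ≈ 28.91 °C (positive, so assuming full melt was valid).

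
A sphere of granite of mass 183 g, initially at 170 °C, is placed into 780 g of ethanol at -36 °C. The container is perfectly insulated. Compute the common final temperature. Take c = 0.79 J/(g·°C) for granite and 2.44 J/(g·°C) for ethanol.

T_f ≈ -21.5 °C

Let T be the final temperature. ΣQ_i = 0:
183*0.79*(T − 170) + 780*2.44*(T − (-36)) = 0
144.57(T − 170) + 1903.2(T − (-36)) = 0
2047.8 T = -43938
T = -43938 / 2047.8 = -21.5 °C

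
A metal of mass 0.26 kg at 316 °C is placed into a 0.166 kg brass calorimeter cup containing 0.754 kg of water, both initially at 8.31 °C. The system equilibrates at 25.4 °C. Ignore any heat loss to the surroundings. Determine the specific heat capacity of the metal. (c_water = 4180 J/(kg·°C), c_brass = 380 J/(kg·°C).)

c ≈ 727 J/(kg·°C)

Taking heat into each body as positive, Σ m c ΔT = 0:
0.26×c×(25.4 − 316) + 0.754×4180×(25.4 − 8.31) + 0.166×380×(25.4 − 8.31) = 0
-75.56 c = -54941
c = -54941/-75.56 ≈ 727.2 J/(kg·°C)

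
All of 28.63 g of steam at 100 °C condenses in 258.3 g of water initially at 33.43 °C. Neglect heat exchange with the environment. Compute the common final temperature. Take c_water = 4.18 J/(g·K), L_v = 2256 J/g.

Heat gained plus heat lost sum to zero:
latent heat released on condensation: 28.63×2256 = 64589; condensate cools 100→T: 28.63×4.18×(T − 100) = 119.67(T − 100); water warms: 258.3×4.18×(T − 33.43) = 1079.7(T − 33.43)
1199.4 T = 64589 + 11967 + 36094 = 112651
T ≈ 93.93 °C (< 100 °C, so full condensation is consistent).

T_f ≈ 93.9 °C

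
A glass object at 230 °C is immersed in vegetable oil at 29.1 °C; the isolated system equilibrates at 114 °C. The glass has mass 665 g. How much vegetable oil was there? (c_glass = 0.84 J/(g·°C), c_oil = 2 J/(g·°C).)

m ≈ 382 g

Heat lost by the glass = heat gained by the oil:
665·0.84·(230 − 114) = m·2·(114 − 29.1)
169.8 m = 64798  ⇒  m ≈ 381.6 g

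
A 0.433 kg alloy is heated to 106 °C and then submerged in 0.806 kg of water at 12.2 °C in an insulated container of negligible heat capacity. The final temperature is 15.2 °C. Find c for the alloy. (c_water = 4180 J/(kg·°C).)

c ≈ 257 J/(kg·°C)

Heat gained plus heat lost sum to zero:
0.433·c·(15.2 − 106) + 0.806·4180·(15.2 − 12.2) = 0
-39.32 c = -10107
c = -10107/-39.32 ≈ 257.1 J/(kg·°C)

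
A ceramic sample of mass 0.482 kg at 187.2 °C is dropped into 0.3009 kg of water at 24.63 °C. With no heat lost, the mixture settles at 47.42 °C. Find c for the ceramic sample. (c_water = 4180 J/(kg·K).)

Conservation of energy gives ΣQ = 0:
0.482·c·(47.42 − 187.2) + 0.3009·4180·(47.42 − 24.63) = 0
-67.37 c = -28664
c = -28664/-67.37 ≈ 425.5 J/(kg·K)

c ≈ 425 J/(kg·K)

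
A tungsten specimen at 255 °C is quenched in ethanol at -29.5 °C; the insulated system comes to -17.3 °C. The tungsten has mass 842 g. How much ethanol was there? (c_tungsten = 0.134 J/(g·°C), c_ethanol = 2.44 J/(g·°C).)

|Q_tungsten| = |Q_ethanol|:
842·0.134·(255 − -17.3) = m·2.44·(-17.3 − (-29.5))
29.77 m = 30723  ⇒  m ≈ 1032 g

m ≈ 1030 g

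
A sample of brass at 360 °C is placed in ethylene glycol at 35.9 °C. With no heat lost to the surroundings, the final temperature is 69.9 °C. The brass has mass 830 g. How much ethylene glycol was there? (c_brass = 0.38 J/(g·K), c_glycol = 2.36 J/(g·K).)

Heat lost by the brass = heat gained by the glycol:
830×0.38×(360 − 69.9) = m×2.36×(69.9 − 35.9)
80.24 m = 91498  ⇒  m ≈ 1140 g

m ≈ 1140 g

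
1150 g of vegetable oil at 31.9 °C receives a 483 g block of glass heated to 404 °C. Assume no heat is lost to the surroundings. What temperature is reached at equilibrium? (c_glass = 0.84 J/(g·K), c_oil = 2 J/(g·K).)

T_f ≈ 87.7 °C

Net heat exchanged in the isolated system is zero:
483×0.84×(T − 404) + 1150×2×(T − 31.9) = 0
405.72(T − 404) + 2300(T − 31.9) = 0
2705.7 T = 237281
T ≈ 87.70 °C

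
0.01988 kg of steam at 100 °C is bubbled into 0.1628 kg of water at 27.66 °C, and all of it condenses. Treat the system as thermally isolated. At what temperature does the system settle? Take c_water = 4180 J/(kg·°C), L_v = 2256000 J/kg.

Setting the total heat transfer to zero:
steam→water at 100 °C releases m L_v = 0.01988×2256000 = 44849; condensate cools 100→T: 0.01988×4180×(T − 100) = 83.1(T − 100); original water: 680.5(T − 27.66)
763.6 T = 44849 + 8309.8 + 18823 = 71982
T ≈ 94.27 °C (< 100 °C, so full condensation is consistent).

T_f ≈ 94.3 °C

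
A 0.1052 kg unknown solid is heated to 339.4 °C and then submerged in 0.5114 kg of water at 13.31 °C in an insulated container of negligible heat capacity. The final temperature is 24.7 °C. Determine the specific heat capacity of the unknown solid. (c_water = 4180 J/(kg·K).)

c ≈ 735 J/(kg·K)

m_s c (T_s − T_f) = m_water c_water (T_f − T_0):
0.1052·c·(339.4 − 24.7) = 0.5114·4180·(24.7 − 13.31)
33.11 c = 24348  ⇒  c ≈ 735.4 J/(kg·K)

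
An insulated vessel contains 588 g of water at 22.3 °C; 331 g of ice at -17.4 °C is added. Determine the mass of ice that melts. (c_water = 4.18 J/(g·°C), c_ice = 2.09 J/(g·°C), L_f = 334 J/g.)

m_melted ≈ 128 g

Cooling the water to 0 °C releases 588·4.18·22.3 = 54810 J.
Warming the ice to 0 °C takes 331·2.09·17.4 = 12037 J, leaving 42773 J for melting.
Fully melting the ice requires m_ice L_f = 331·334 = 110554 J.
42773 J < 110554 J, so only part of the ice melts and the system sits at 0 °C.
m_melt = 42773 / L_f = 128.1 g.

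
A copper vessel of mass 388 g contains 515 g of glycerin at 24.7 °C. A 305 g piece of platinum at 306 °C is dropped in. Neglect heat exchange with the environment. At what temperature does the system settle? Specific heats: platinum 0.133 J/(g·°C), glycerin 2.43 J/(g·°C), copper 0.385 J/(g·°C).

T_f ≈ 32.6 °C

Net heat exchanged in the isolated system is zero:
305*0.133*(T − 306) + 515*2.43*(T − 24.7) + 388*0.385*(T − 24.7) = 0
1441.4 T = 47013
T = 47013 / 1441.4 = 32.6 °C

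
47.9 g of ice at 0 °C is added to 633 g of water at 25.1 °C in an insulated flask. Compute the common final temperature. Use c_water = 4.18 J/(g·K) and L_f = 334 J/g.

T_f ≈ 17.7 °C

Conservation of energy gives ΣQ = 0:
latent heat to melt: 47.9×334 = 15999
  warm the meltwater: 200.22 T
  water: 2645.9(T − 25.1)
2846.2 T = 66413 − 15999 = 50414
T ≈ 17.71 °C. Since T > 0 °C, the all-ice-melts assumption holds.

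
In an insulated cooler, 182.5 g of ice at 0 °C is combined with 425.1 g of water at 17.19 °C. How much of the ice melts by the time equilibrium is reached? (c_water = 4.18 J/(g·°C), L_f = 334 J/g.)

m_melted ≈ 91.5 g

Cooling the water to 0 °C releases 425.1×4.18×17.19 = 30545 J.
Fully melting the ice requires m_ice L_f = 182.5×334 = 60955 J.
Since 30545 < 60955 J, not all the ice melts; equilibrium is at 0 °C.
Mass melted = 30545/334 ≈ 91.45 g.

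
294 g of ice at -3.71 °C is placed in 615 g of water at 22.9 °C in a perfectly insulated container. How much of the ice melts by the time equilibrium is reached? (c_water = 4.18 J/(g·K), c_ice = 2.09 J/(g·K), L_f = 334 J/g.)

Heat available from the water dropping to 0 °C: 615×4.18×22.9 = 58869 J.
Warming the ice to 0 °C takes 294×2.09×3.71 = 2279.6 J, leaving 56589 J for melting.
Melting all 294 g of ice would need 294×334 = 98196 J.
That's not enough to melt it all — equilibrium is at 0 °C with ice remaining.
m_melt = 56589 / L_f = 169.4 g.

m_melted ≈ 169 g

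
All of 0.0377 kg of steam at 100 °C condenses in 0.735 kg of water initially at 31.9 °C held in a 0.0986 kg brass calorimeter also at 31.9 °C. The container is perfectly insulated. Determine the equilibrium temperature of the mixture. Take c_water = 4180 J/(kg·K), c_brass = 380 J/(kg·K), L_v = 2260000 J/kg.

T_f ≈ 61.3 °C

Energy conservation, ΣQ = 0:
steam→water at 100 °C releases m L_v = 0.0377·2260000 = 85202
  condensate cools 100→T: 0.0377·4180·(T − 100) = 157.59(T − 100)
  original water: 3072.3(T − 31.9)
  brass cup: 0.0986·380·(T − 31.9) = 37.47(T − 31.9)
3267.4 T = 85202 + 15759 + 99202 = 200162
T ≈ 61.26 °C — below 100 °C, confirming all the steam condensed.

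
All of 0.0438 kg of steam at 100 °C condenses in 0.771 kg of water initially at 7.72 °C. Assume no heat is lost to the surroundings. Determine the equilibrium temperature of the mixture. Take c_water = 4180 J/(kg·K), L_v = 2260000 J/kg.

T_f ≈ 41.7 °C

Conservation of energy gives ΣQ = 0:
steam→water at 100 °C releases m L_v = 0.0438·2260000 = 98988
  condensed water 100 °C→T: 183.08(T − 100)
  water warms: 0.771·4180·(T − 7.72) = 3222.8(T − 7.72)
3405.9 T = 98988 + 18308 + 24880 = 142176
T ≈ 41.74 °C — below 100 °C, confirming all the steam condensed.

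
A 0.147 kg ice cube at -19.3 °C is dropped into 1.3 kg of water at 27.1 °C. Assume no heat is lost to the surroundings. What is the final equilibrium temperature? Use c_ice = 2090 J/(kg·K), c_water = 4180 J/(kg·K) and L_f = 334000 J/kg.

T_f ≈ 15.2 °C

Taking heat into each body as positive, Σ m c ΔT = 0:
ice -19.3→0 °C: 0.147×2090×19.3 = 5929.5; melt ice: 0.147×334000 = 49098; meltwater 0→T: 0.147×4180×T = 614.46 T; water cools: 1.3×4180×(T − 27.1) = 5434(T − 27.1)
6048.5 T = 147261 − 55028 = 92234
T ≈ 15.25 °C — above 0 °C, consistent with complete melting.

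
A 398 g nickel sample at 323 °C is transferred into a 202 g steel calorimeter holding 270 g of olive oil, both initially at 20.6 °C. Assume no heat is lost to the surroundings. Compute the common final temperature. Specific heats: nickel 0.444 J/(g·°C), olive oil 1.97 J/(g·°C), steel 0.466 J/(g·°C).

Heat gained plus heat lost sum to zero:
398*0.444*(T − 323) + 270*1.97*(T − 20.6) + 202*0.466*(T − 20.6) = 0
802.74 T = 69974
T ≈ 87.17 °C

T_f ≈ 87.2 °C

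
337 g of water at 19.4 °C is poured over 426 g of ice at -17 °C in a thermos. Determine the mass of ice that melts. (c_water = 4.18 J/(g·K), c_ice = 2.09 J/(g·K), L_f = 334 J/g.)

m_melted ≈ 36.5 g

Water can give up m c ΔT = 337×4.18×19.4 = 27328 J before reaching 0 °C.
Of that, 426×2.09×17 = 15136 J goes to bring the ice to 0 °C, leaving 12192 J.
Melting all 426 g of ice would need 426×334 = 142284 J.
That's not enough to melt it all — equilibrium is at 0 °C with ice remaining.
m_melted×334 = 12192  ⇒  m_melted ≈ 36.5 g.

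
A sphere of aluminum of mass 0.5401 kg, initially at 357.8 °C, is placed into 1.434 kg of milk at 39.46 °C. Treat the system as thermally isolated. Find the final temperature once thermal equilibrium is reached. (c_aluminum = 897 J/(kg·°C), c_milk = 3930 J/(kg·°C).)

T_f ≈ 64.7 °C

Set heat shed by the hot body equal to heat absorbed by the cold body:
0.5401*897*(357.8 − T) = 1.434*3930*(T − 39.46)
484.47(357.8 − T) = 5635.6(T − 39.46)
6120.1 T = 395725  ⇒  T ≈ 64.66 °C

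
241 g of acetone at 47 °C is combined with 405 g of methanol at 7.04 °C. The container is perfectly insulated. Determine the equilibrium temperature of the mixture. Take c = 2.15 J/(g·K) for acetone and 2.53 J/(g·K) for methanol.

T_f ≈ 20.5 °C

Conservation of energy gives ΣQ = 0:
241×2.15×(T − 47) + 405×2.53×(T − 7.04) = 0
1542.8 T = 31567
T = 31567/1542.8 ≈ 20.46 °C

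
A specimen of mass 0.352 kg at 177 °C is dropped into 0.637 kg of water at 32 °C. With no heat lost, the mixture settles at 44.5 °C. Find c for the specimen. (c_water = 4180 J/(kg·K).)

c ≈ 714 J/(kg·K)

Heat lost by the specimen = heat gained by the water:
0.352·c·(177 − 44.5) = 0.637·4180·(44.5 − 32)
46.64 c = 33283  ⇒  c ≈ 713.6 J/(kg·K)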